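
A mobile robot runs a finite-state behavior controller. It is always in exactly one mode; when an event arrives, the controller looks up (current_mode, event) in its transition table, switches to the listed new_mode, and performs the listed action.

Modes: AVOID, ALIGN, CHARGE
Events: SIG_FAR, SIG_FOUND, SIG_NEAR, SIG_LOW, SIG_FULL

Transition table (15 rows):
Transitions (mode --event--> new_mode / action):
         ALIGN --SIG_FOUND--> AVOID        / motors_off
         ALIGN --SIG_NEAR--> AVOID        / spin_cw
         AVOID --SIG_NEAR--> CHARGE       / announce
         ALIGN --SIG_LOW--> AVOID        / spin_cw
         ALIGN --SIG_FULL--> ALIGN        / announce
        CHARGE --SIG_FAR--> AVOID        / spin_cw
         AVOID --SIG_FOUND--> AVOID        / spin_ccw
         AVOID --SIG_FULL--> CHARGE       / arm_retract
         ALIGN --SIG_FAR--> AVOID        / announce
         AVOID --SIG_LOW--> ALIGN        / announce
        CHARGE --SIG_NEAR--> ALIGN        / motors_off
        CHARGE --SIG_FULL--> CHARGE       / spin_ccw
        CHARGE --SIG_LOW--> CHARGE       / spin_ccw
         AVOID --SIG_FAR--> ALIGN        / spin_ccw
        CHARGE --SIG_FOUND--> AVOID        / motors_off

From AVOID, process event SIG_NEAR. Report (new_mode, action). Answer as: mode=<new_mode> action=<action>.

current mode = AVOID; filter table to that mode:
  (AVOID, SIG_NEAR) → (CHARGE, announce)  ← event matches
  (AVOID, SIG_FOUND) → (AVOID, spin_ccw)
  (AVOID, SIG_FULL) → (CHARGE, arm_retract)
  (AVOID, SIG_LOW) → (ALIGN, announce)
  (AVOID, SIG_FAR) → (ALIGN, spin_ccw)
event = SIG_NEAR selects (CHARGE, announce)

mode=CHARGE action=announce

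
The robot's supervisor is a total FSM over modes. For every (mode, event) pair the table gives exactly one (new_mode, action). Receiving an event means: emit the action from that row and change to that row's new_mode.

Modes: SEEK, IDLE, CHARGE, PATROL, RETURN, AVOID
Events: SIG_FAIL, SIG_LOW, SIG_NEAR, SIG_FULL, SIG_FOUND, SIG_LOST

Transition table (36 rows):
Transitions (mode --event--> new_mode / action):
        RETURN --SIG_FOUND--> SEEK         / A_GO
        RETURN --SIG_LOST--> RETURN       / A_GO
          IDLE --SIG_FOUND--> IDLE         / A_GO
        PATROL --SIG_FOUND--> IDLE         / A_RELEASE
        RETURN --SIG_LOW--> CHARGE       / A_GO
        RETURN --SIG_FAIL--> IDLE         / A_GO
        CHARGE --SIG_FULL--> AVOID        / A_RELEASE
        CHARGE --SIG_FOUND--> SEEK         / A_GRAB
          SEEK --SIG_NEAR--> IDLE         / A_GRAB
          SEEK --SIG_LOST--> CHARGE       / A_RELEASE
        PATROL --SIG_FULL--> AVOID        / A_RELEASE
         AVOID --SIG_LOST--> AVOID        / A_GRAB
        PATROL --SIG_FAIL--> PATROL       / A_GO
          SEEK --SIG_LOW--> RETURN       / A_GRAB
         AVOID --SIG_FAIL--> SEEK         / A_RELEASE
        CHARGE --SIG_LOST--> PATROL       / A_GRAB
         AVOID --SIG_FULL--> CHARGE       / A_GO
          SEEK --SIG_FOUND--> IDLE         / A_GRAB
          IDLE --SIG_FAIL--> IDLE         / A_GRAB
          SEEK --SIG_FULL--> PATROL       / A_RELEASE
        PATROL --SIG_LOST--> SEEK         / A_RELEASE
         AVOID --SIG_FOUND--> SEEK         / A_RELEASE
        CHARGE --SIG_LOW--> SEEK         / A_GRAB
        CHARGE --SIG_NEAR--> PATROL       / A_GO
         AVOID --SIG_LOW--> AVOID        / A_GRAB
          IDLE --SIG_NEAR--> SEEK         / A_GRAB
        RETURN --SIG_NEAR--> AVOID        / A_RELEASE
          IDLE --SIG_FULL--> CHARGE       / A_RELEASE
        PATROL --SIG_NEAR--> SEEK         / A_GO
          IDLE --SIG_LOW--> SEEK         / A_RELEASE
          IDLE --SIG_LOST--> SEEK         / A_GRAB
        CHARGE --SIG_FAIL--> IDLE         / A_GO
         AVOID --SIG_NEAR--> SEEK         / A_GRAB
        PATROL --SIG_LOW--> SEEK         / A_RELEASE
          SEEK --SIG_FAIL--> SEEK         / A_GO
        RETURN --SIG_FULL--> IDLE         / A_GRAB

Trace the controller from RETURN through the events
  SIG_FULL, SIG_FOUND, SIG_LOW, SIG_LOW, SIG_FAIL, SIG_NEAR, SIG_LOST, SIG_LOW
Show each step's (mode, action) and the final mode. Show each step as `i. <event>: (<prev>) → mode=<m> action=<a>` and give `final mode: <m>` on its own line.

final mode: SEEK

1. SIG_FULL: (RETURN) → mode=IDLE action=A_GRAB
2. SIG_FOUND: (IDLE) → mode=IDLE action=A_GO
3. SIG_LOW: (IDLE) → mode=SEEK action=A_RELEASE
4. SIG_LOW: (SEEK) → mode=RETURN action=A_GRAB
5. SIG_FAIL: (RETURN) → mode=IDLE action=A_GO
6. SIG_NEAR: (IDLE) → mode=SEEK action=A_GRAB
7. SIG_LOST: (SEEK) → mode=CHARGE action=A_RELEASE
8. SIG_LOW: (CHARGE) → mode=SEEK action=A_GRAB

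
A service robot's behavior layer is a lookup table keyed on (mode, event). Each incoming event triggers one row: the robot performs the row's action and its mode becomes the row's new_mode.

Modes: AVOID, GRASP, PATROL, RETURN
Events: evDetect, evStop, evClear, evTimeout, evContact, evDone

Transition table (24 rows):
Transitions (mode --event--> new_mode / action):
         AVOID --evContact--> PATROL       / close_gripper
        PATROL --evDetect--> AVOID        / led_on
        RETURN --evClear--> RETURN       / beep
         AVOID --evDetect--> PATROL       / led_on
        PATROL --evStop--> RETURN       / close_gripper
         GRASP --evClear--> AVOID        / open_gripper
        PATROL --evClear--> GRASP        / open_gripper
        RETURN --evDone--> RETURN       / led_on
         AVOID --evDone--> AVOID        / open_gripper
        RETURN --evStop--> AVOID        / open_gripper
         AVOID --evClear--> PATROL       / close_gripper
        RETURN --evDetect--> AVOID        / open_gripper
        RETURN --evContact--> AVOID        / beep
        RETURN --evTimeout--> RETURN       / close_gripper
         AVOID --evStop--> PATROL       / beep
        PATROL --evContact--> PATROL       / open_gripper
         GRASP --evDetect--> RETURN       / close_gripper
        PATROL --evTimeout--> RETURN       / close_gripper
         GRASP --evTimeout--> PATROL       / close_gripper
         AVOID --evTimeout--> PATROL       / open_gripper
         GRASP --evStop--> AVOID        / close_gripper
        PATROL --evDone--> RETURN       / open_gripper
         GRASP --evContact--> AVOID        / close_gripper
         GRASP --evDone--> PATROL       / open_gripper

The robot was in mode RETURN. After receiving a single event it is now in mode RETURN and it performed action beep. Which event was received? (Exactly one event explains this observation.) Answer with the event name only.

try evDetect: (RETURN, evDetect) → (AVOID, open_gripper)
try evStop: (RETURN, evStop) → (AVOID, open_gripper)
try evClear: (RETURN, evClear) → (RETURN, beep)  ← matches
try evTimeout: (RETURN, evTimeout) → (RETURN, close_gripper)
try evContact: (RETURN, evContact) → (AVOID, beep)
try evDone: (RETURN, evDone) → (RETURN, led_on)

evClear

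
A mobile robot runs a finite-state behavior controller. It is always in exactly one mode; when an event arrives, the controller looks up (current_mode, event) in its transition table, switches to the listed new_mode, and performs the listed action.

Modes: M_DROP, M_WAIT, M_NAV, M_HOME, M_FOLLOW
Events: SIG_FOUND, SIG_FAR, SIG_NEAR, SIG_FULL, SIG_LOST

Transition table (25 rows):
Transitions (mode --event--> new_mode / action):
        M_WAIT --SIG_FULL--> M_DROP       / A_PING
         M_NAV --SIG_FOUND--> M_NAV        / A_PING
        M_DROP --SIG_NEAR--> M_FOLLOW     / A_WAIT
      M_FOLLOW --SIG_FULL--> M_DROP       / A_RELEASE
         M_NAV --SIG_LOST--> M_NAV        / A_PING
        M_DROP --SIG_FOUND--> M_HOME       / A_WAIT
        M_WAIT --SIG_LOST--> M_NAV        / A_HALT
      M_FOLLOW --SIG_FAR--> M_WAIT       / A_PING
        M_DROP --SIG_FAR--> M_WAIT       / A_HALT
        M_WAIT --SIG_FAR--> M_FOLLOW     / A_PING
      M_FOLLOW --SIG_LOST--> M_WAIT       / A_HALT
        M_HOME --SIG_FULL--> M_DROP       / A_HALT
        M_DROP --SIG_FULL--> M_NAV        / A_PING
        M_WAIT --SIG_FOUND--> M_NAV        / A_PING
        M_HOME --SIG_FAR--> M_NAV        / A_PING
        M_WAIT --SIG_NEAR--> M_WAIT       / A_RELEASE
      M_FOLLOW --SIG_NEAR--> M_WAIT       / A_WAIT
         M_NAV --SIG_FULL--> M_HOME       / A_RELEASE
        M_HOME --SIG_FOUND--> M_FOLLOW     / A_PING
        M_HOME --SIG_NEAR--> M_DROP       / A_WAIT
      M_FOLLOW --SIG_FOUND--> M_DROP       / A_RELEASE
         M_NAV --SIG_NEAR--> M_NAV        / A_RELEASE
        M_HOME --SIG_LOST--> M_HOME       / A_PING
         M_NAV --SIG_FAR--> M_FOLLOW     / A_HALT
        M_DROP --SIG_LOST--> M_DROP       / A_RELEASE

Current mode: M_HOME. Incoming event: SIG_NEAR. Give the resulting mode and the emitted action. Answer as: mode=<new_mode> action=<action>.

mode=M_DROP action=A_WAIT

current mode = M_HOME; filter table to that mode:
  (M_HOME, SIG_FULL) → (M_DROP, A_HALT)
  (M_HOME, SIG_FAR) → (M_NAV, A_PING)
  (M_HOME, SIG_FOUND) → (M_FOLLOW, A_PING)
  (M_HOME, SIG_NEAR) → (M_DROP, A_WAIT)  ← event matches
  (M_HOME, SIG_LOST) → (M_HOME, A_PING)
event = SIG_NEAR selects (M_DROP, A_WAIT)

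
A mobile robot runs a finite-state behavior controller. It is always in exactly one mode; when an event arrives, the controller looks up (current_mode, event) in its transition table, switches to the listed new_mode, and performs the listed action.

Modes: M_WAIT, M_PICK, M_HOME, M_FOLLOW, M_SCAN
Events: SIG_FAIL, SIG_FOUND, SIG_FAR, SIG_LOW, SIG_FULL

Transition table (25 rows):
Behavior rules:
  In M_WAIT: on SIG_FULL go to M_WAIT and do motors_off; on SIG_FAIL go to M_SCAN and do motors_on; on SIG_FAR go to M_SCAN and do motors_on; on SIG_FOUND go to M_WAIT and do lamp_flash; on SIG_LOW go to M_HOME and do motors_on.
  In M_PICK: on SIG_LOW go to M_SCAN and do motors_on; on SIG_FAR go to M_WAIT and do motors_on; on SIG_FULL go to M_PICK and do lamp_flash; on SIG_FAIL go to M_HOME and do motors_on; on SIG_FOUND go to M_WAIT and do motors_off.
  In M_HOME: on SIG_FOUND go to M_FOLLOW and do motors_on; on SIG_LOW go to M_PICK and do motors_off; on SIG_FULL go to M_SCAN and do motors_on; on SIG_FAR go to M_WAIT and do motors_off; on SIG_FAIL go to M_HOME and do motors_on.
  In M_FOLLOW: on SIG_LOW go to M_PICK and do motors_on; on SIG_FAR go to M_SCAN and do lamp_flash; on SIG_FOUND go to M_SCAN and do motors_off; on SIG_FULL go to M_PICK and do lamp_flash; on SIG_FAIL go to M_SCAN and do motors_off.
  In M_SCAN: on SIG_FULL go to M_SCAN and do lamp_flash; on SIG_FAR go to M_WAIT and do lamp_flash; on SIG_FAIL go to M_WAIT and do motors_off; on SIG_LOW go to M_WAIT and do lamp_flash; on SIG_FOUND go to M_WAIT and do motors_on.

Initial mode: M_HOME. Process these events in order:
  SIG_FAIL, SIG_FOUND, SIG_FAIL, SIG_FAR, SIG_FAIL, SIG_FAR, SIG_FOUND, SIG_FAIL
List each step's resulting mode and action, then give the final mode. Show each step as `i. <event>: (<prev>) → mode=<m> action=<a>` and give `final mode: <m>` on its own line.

1. SIG_FAIL: (M_HOME) → mode=M_HOME action=motors_on
2. SIG_FOUND: (M_HOME) → mode=M_FOLLOW action=motors_on
3. SIG_FAIL: (M_FOLLOW) → mode=M_SCAN action=motors_off
4. SIG_FAR: (M_SCAN) → mode=M_WAIT action=lamp_flash
5. SIG_FAIL: (M_WAIT) → mode=M_SCAN action=motors_on
6. SIG_FAR: (M_SCAN) → mode=M_WAIT action=lamp_flash
7. SIG_FOUND: (M_WAIT) → mode=M_WAIT action=lamp_flash
8. SIG_FAIL: (M_WAIT) → mode=M_SCAN action=motors_on

final mode: M_SCAN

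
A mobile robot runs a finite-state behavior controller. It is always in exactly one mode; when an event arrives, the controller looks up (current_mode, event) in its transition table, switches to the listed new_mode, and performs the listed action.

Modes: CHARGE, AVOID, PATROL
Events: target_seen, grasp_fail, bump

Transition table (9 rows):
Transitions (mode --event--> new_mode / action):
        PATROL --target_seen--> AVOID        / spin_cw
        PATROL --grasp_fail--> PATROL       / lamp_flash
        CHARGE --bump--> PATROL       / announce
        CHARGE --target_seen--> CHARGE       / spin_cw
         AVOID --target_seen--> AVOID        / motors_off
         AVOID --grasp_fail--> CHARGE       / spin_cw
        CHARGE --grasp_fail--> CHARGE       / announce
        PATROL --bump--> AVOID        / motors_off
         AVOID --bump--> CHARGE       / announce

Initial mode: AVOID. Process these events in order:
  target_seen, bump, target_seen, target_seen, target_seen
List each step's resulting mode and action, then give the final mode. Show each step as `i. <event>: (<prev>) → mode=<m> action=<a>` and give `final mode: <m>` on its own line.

final mode: CHARGE

1. target_seen: (AVOID) → mode=AVOID action=motors_off
2. bump: (AVOID) → mode=CHARGE action=announce
3. target_seen: (CHARGE) → mode=CHARGE action=spin_cw
4. target_seen: (CHARGE) → mode=CHARGE action=spin_cw
5. target_seen: (CHARGE) → mode=CHARGE action=spin_cw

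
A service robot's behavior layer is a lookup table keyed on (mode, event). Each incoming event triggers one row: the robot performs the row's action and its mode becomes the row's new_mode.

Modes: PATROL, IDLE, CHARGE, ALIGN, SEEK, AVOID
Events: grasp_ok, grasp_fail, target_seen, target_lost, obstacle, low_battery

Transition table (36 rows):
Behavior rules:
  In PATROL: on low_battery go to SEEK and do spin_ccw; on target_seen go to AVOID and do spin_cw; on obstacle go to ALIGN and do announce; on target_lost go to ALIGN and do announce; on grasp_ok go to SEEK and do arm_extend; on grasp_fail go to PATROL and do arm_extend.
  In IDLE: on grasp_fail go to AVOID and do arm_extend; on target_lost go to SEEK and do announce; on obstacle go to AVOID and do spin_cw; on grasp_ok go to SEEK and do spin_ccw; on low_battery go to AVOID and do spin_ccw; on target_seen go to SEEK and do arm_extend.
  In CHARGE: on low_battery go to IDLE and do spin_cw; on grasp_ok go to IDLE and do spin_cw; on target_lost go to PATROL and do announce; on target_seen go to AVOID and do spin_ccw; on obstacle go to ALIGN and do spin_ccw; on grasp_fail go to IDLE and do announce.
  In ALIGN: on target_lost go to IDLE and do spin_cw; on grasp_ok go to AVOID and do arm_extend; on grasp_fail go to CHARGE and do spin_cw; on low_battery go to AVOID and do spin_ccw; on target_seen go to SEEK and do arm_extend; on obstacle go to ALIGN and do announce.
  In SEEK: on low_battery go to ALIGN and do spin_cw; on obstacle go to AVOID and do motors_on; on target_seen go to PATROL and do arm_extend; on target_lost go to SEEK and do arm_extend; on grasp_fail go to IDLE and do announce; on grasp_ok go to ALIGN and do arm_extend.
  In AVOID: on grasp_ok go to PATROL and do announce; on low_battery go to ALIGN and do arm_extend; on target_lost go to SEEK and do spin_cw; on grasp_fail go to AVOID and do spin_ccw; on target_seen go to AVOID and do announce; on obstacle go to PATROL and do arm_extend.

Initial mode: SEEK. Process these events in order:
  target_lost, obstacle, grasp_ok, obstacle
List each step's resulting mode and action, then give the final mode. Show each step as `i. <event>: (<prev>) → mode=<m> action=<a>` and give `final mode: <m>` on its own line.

final mode: ALIGN

1. target_lost: (SEEK) → mode=SEEK action=arm_extend
2. obstacle: (SEEK) → mode=AVOID action=motors_on
3. grasp_ok: (AVOID) → mode=PATROL action=announce
4. obstacle: (PATROL) → mode=ALIGN action=announce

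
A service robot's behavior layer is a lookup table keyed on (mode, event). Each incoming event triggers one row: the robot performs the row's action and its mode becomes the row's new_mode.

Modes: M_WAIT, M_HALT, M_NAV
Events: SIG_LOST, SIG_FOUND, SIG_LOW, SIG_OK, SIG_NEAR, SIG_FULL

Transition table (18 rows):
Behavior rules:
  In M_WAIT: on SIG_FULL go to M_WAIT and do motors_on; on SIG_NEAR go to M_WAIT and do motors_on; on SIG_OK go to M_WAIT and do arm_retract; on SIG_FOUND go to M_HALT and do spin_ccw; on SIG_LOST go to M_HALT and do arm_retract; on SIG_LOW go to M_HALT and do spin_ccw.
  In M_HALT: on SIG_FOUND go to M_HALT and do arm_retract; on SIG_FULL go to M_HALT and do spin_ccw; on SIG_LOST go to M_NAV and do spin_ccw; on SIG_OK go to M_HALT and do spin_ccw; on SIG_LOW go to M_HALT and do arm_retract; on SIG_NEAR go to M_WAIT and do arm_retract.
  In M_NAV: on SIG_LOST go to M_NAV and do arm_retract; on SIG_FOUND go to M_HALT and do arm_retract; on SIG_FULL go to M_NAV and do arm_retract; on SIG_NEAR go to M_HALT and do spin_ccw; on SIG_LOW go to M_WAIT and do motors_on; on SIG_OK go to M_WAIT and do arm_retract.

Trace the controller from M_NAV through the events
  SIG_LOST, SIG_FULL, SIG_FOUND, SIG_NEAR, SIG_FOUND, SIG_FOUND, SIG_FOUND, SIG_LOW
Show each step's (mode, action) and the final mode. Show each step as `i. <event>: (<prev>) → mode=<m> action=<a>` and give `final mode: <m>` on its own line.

1. SIG_LOST: (M_NAV) → mode=M_NAV action=arm_retract
2. SIG_FULL: (M_NAV) → mode=M_NAV action=arm_retract
3. SIG_FOUND: (M_NAV) → mode=M_HALT action=arm_retract
4. SIG_NEAR: (M_HALT) → mode=M_WAIT action=arm_retract
5. SIG_FOUND: (M_WAIT) → mode=M_HALT action=spin_ccw
6. SIG_FOUND: (M_HALT) → mode=M_HALT action=arm_retract
7. SIG_FOUND: (M_HALT) → mode=M_HALT action=arm_retract
8. SIG_LOW: (M_HALT) → mode=M_HALT action=arm_retract

final mode: M_HALT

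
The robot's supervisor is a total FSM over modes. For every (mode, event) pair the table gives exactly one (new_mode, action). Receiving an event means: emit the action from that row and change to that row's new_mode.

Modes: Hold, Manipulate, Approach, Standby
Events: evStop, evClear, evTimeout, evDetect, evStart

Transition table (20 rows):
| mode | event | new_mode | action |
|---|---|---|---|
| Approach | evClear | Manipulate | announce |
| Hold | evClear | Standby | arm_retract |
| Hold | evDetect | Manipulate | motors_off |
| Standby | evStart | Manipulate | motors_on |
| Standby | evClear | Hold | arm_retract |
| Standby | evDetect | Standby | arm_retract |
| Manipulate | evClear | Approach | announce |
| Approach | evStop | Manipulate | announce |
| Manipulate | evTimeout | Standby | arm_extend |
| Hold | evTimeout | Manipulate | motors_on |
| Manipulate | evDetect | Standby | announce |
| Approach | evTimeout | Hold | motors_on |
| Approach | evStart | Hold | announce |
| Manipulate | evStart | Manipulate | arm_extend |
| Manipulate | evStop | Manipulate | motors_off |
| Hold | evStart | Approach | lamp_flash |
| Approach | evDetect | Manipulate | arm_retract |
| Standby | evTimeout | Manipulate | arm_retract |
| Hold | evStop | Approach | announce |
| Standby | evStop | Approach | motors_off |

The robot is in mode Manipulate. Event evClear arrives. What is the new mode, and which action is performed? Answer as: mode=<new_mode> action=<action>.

current mode = Manipulate; filter table to that mode:
  (Manipulate, evClear) → (Approach, announce)  ← event matches
  (Manipulate, evTimeout) → (Standby, arm_extend)
  (Manipulate, evDetect) → (Standby, announce)
  (Manipulate, evStart) → (Manipulate, arm_extend)
  (Manipulate, evStop) → (Manipulate, motors_off)
event = evClear selects (Approach, announce)

mode=Approach action=announce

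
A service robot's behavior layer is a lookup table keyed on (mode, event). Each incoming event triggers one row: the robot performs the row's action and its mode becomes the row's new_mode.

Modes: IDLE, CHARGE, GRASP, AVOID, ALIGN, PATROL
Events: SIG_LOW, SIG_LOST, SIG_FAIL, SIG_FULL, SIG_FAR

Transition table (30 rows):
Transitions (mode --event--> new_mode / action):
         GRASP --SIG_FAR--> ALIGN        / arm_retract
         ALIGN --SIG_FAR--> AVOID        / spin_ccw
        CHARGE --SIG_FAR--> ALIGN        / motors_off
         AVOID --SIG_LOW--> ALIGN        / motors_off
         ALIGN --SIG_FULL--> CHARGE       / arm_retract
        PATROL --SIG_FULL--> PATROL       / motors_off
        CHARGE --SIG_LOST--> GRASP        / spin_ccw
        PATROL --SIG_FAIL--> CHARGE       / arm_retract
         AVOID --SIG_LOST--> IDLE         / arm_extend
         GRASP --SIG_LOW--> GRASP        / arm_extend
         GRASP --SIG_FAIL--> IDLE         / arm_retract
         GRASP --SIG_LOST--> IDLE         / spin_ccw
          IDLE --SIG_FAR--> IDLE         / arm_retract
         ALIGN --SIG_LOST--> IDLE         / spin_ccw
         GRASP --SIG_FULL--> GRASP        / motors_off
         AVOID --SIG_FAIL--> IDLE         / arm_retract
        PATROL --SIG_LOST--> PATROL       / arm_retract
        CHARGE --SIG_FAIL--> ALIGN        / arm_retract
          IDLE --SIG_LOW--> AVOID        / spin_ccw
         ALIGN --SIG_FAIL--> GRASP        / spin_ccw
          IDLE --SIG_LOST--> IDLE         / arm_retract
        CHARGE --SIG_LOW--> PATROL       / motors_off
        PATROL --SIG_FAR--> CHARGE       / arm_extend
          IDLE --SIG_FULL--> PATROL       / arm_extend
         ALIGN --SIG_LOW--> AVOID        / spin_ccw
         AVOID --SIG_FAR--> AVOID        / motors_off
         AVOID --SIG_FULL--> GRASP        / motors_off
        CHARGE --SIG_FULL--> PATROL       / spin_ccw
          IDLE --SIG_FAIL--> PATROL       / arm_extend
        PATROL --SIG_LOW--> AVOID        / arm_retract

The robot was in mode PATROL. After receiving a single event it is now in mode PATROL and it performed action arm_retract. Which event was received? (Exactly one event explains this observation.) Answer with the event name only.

try SIG_LOW: (PATROL, SIG_LOW) → (AVOID, arm_retract)
try SIG_LOST: (PATROL, SIG_LOST) → (PATROL, arm_retract)  ← matches
try SIG_FAIL: (PATROL, SIG_FAIL) → (CHARGE, arm_retract)
try SIG_FULL: (PATROL, SIG_FULL) → (PATROL, motors_off)
try SIG_FAR: (PATROL, SIG_FAR) → (CHARGE, arm_extend)

SIG_LOST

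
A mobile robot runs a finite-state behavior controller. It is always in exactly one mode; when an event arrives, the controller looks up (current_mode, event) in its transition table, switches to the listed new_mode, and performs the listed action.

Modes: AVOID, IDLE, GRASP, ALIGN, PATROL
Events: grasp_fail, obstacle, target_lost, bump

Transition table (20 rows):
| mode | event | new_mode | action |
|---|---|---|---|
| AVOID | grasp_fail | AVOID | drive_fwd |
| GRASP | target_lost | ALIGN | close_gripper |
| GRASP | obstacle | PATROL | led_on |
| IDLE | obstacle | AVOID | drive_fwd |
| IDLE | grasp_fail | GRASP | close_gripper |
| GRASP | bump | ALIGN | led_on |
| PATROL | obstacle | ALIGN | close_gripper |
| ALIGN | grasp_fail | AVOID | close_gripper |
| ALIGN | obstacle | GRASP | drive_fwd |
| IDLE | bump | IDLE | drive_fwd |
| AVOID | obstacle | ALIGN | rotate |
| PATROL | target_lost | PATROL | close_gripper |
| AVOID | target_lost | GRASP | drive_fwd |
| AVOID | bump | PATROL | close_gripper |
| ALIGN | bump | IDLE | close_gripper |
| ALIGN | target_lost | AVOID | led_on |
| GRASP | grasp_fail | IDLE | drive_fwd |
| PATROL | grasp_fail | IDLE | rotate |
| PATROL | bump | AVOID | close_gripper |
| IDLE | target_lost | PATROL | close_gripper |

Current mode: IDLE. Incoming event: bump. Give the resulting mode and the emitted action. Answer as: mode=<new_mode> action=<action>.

mode=IDLE action=drive_fwd

current mode = IDLE; filter table to that mode:
  (IDLE, obstacle) → (AVOID, drive_fwd)
  (IDLE, grasp_fail) → (GRASP, close_gripper)
  (IDLE, bump) → (IDLE, drive_fwd)  ← event matches
  (IDLE, target_lost) → (PATROL, close_gripper)
event = bump selects (IDLE, drive_fwd)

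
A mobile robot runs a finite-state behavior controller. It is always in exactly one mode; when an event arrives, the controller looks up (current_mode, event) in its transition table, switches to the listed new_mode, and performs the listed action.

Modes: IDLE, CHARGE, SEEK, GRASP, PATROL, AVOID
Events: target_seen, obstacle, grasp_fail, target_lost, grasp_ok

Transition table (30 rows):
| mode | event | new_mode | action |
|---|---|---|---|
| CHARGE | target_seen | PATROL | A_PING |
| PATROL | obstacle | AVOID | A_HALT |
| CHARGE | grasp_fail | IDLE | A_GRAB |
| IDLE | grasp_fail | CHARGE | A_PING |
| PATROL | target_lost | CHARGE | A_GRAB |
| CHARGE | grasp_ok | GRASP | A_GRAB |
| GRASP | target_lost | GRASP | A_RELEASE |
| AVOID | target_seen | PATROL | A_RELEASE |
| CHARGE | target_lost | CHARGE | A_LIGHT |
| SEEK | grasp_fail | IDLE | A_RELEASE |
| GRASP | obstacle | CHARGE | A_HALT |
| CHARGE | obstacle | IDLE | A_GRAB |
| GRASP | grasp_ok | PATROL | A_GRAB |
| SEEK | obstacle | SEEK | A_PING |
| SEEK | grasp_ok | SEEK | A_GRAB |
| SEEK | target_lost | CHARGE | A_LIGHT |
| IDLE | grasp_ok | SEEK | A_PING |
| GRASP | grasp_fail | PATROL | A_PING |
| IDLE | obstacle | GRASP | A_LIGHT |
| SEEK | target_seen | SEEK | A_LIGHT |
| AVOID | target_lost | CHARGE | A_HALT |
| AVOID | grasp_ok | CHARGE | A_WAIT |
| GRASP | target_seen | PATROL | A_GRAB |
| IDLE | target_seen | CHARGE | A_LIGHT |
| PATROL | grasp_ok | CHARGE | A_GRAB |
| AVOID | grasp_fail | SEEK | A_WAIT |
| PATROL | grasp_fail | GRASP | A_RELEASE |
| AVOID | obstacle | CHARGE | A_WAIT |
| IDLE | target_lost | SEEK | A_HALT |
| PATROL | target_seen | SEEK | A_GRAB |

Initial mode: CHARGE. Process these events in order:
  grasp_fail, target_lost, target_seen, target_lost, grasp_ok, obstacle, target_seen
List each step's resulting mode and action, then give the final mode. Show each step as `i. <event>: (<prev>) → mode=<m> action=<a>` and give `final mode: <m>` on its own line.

final mode: PATROL

1. grasp_fail: (CHARGE) → mode=IDLE action=A_GRAB
2. target_lost: (IDLE) → mode=SEEK action=A_HALT
3. target_seen: (SEEK) → mode=SEEK action=A_LIGHT
4. target_lost: (SEEK) → mode=CHARGE action=A_LIGHT
5. grasp_ok: (CHARGE) → mode=GRASP action=A_GRAB
6. obstacle: (GRASP) → mode=CHARGE action=A_HALT
7. target_seen: (CHARGE) → mode=PATROL action=A_PING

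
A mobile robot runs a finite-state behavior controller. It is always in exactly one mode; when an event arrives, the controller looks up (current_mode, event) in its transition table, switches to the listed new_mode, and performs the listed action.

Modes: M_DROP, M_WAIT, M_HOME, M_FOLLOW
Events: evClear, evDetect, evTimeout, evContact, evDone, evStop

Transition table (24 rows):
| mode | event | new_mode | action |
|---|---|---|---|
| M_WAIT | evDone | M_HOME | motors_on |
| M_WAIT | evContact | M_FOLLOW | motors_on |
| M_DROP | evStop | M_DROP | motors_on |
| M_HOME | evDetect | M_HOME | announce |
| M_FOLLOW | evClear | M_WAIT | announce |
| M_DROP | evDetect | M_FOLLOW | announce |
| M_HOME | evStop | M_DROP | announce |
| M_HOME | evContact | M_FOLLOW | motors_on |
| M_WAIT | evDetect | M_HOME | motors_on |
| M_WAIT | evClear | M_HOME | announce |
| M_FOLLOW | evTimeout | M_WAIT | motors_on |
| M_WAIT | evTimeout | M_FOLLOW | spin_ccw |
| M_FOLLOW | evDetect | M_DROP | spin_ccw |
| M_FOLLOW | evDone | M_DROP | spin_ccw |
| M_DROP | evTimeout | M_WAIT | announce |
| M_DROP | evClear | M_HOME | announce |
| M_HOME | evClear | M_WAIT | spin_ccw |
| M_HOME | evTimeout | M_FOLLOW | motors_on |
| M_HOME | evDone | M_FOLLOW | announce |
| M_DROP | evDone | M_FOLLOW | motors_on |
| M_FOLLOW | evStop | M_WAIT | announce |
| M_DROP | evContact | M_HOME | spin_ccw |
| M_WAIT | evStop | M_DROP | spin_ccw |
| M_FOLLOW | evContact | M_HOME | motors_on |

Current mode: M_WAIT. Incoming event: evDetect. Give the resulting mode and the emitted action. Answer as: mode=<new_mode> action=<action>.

mode=M_HOME action=motors_on

current mode = M_WAIT; filter table to that mode:
  (M_WAIT, evDone) → (M_HOME, motors_on)
  (M_WAIT, evContact) → (M_FOLLOW, motors_on)
  (M_WAIT, evDetect) → (M_HOME, motors_on)  ← event matches
  (M_WAIT, evClear) → (M_HOME, announce)
  (M_WAIT, evTimeout) → (M_FOLLOW, spin_ccw)
  (M_WAIT, evStop) → (M_DROP, spin_ccw)
event = evDetect selects (M_HOME, motors_on)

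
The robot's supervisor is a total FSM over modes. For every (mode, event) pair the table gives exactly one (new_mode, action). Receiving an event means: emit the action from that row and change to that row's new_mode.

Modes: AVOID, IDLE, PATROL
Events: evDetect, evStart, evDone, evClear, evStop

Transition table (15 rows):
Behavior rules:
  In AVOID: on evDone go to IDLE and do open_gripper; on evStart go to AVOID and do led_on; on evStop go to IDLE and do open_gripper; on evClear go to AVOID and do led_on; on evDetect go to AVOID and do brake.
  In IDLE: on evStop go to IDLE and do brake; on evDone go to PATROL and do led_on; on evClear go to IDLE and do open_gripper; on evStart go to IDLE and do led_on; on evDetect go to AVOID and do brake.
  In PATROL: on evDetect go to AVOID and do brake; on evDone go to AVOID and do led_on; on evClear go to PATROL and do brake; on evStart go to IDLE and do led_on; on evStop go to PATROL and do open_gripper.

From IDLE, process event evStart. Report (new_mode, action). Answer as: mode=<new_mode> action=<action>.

current mode = IDLE; filter table to that mode:
  (IDLE, evStop) → (IDLE, brake)
  (IDLE, evDone) → (PATROL, led_on)
  (IDLE, evClear) → (IDLE, open_gripper)
  (IDLE, evStart) → (IDLE, led_on)  ← event matches
  (IDLE, evDetect) → (AVOID, brake)
event = evStart selects (IDLE, led_on)

mode=IDLE action=led_on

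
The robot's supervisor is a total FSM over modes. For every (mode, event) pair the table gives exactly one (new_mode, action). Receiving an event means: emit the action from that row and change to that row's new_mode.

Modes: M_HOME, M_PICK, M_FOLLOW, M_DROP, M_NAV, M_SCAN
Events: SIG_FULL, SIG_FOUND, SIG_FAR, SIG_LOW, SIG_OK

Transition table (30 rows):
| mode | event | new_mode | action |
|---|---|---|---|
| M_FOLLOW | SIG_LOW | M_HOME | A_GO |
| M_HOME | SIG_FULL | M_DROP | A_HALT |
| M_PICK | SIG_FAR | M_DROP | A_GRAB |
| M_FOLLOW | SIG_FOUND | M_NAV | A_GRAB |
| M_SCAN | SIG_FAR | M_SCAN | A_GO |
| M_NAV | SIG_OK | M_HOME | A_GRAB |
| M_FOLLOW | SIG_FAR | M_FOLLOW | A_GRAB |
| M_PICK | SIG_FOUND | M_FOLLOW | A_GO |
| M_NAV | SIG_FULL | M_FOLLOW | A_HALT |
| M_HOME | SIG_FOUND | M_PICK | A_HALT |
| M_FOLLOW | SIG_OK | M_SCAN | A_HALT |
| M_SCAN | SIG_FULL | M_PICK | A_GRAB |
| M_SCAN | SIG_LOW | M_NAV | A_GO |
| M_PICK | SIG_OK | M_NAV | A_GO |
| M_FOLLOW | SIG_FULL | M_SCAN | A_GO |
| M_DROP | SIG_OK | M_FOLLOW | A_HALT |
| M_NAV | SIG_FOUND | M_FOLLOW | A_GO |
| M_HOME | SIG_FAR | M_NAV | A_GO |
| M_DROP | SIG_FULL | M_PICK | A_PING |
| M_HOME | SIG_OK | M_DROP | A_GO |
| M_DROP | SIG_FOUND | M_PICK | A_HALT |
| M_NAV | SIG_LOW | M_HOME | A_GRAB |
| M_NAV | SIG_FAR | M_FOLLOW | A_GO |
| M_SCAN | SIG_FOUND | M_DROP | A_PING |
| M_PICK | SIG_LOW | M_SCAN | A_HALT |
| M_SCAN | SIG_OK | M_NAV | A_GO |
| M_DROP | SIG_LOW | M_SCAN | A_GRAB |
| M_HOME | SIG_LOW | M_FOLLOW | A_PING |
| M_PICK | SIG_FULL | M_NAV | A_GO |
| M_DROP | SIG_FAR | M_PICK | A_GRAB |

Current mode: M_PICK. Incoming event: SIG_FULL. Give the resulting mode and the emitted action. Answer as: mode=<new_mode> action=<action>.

current mode = M_PICK; filter table to that mode:
  (M_PICK, SIG_FAR) → (M_DROP, A_GRAB)
  (M_PICK, SIG_FOUND) → (M_FOLLOW, A_GO)
  (M_PICK, SIG_OK) → (M_NAV, A_GO)
  (M_PICK, SIG_LOW) → (M_SCAN, A_HALT)
  (M_PICK, SIG_FULL) → (M_NAV, A_GO)  ← event matches
event = SIG_FULL selects (M_NAV, A_GO)

mode=M_NAV action=A_GO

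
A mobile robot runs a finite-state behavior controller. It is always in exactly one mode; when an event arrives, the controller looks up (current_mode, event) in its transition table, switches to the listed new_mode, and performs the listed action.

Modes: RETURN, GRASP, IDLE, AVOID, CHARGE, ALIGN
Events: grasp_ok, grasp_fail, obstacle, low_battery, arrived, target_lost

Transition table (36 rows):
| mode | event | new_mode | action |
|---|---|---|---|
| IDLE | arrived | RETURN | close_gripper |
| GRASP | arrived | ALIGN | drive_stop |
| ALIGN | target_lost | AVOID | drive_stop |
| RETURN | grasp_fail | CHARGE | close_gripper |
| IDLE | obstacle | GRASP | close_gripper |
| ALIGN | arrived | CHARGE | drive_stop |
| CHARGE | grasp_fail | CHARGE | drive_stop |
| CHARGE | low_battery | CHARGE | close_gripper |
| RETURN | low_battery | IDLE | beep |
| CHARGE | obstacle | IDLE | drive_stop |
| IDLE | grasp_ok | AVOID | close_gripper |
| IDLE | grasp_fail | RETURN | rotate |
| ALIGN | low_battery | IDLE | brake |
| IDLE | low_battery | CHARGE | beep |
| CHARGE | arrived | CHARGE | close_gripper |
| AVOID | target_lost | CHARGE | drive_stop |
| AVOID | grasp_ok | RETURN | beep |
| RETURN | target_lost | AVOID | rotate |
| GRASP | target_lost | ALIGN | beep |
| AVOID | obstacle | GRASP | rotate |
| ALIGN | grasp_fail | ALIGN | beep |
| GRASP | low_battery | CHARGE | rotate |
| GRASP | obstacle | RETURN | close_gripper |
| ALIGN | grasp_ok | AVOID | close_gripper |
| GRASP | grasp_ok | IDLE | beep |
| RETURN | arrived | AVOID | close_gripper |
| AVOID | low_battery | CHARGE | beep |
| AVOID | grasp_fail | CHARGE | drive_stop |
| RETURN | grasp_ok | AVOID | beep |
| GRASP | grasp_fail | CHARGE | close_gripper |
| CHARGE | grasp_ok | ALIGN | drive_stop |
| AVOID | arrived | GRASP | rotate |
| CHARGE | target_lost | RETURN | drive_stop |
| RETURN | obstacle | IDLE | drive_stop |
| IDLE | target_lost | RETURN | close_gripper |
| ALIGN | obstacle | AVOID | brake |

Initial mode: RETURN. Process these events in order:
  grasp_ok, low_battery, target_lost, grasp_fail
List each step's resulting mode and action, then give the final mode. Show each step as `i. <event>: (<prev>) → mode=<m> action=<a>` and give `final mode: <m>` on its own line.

final mode: CHARGE

1. grasp_ok: (RETURN) → mode=AVOID action=beep
2. low_battery: (AVOID) → mode=CHARGE action=beep
3. target_lost: (CHARGE) → mode=RETURN action=drive_stop
4. grasp_fail: (RETURN) → mode=CHARGE action=close_gripper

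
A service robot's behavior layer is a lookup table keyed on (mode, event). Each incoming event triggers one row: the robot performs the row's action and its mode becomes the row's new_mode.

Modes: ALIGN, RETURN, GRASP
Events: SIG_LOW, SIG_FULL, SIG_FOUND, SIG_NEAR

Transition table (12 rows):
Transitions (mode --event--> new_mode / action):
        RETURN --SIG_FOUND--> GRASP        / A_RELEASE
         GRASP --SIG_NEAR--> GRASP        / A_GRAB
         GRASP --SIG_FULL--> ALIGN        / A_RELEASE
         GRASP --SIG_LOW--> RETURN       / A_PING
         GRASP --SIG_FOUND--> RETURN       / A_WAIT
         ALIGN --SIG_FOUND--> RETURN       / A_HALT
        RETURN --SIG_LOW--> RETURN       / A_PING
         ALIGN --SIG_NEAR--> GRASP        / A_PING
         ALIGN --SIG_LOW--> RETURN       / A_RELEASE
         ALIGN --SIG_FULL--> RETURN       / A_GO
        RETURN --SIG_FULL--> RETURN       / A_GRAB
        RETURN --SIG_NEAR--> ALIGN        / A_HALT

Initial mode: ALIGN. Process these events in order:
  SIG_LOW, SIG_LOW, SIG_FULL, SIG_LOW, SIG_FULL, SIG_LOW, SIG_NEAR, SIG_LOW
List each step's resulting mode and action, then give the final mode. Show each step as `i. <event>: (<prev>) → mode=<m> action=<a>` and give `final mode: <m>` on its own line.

final mode: RETURN

1. SIG_LOW: (ALIGN) → mode=RETURN action=A_RELEASE
2. SIG_LOW: (RETURN) → mode=RETURN action=A_PING
3. SIG_FULL: (RETURN) → mode=RETURN action=A_GRAB
4. SIG_LOW: (RETURN) → mode=RETURN action=A_PING
5. SIG_FULL: (RETURN) → mode=RETURN action=A_GRAB
6. SIG_LOW: (RETURN) → mode=RETURN action=A_PING
7. SIG_NEAR: (RETURN) → mode=ALIGN action=A_HALT
8. SIG_LOW: (ALIGN) → mode=RETURN action=A_RELEASE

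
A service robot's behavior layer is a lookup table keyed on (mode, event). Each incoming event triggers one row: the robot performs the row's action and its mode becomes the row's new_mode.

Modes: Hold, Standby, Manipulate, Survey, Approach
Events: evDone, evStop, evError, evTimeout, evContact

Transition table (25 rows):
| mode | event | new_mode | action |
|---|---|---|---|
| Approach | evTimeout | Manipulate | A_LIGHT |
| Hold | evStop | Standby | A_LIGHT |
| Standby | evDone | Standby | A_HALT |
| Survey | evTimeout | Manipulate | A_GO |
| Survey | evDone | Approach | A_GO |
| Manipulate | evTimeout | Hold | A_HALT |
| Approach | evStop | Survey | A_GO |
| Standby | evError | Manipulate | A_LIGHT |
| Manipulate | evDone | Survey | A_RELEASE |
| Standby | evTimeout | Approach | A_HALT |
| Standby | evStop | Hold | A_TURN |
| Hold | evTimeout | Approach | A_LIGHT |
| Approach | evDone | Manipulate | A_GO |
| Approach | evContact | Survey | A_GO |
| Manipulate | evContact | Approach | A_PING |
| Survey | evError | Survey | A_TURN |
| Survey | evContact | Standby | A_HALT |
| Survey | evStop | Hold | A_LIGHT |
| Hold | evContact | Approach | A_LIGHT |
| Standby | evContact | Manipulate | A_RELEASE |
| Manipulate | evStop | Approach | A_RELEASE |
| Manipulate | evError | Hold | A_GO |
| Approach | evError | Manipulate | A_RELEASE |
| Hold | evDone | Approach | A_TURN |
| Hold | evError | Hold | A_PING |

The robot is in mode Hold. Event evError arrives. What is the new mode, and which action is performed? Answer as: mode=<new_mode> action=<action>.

current mode = Hold; filter table to that mode:
  (Hold, evStop) → (Standby, A_LIGHT)
  (Hold, evTimeout) → (Approach, A_LIGHT)
  (Hold, evContact) → (Approach, A_LIGHT)
  (Hold, evDone) → (Approach, A_TURN)
  (Hold, evError) → (Hold, A_PING)  ← event matches
event = evError selects (Hold, A_PING)

mode=Hold action=A_PING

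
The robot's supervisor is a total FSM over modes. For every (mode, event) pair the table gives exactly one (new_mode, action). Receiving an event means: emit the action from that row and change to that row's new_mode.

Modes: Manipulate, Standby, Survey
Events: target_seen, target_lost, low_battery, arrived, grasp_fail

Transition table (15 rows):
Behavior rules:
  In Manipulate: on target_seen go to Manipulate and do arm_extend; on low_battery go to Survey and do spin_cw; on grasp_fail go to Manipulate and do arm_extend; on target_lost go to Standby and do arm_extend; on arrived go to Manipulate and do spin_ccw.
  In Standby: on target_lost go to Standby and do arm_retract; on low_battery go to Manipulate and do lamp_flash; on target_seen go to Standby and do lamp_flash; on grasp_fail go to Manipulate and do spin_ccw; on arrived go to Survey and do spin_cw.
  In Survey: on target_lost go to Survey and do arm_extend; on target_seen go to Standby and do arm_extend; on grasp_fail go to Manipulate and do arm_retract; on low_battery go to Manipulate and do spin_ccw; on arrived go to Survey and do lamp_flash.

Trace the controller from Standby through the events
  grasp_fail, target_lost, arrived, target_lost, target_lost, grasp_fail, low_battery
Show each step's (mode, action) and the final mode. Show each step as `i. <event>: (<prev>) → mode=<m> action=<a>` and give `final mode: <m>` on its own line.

1. grasp_fail: (Standby) → mode=Manipulate action=spin_ccw
2. target_lost: (Manipulate) → mode=Standby action=arm_extend
3. arrived: (Standby) → mode=Survey action=spin_cw
4. target_lost: (Survey) → mode=Survey action=arm_extend
5. target_lost: (Survey) → mode=Survey action=arm_extend
6. grasp_fail: (Survey) → mode=Manipulate action=arm_retract
7. low_battery: (Manipulate) → mode=Survey action=spin_cw

final mode: Survey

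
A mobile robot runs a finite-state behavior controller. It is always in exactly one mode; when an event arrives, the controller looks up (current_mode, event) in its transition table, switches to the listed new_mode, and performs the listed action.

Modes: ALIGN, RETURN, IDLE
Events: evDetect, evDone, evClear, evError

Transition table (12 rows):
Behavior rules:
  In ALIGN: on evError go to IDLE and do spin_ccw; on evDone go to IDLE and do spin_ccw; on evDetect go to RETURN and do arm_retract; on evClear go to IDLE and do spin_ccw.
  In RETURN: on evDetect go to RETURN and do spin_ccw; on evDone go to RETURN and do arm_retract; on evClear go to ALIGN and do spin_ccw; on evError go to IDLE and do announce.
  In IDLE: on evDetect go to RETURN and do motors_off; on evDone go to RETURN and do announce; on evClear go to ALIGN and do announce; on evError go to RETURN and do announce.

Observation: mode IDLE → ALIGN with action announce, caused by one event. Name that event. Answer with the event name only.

evClear

try evDetect: (IDLE, evDetect) → (RETURN, motors_off)
try evDone: (IDLE, evDone) → (RETURN, announce)
try evClear: (IDLE, evClear) → (ALIGN, announce)  ← matches
try evError: (IDLE, evError) → (RETURN, announce)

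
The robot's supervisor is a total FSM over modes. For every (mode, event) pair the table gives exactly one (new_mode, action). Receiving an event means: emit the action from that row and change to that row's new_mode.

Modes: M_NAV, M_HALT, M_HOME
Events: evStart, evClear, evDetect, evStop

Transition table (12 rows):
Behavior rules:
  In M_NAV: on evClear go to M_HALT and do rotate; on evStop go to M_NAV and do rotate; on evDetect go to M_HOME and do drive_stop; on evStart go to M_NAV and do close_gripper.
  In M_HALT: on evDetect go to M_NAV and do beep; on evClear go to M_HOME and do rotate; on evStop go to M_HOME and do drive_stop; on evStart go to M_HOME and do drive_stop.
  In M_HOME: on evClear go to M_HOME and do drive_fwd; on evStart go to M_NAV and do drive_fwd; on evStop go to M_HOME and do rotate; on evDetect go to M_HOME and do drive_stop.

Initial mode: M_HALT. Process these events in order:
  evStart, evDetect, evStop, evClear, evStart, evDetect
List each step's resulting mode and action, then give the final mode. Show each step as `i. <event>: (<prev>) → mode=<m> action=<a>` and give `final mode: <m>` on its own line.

final mode: M_HOME

1. evStart: (M_HALT) → mode=M_HOME action=drive_stop
2. evDetect: (M_HOME) → mode=M_HOME action=drive_stop
3. evStop: (M_HOME) → mode=M_HOME action=rotate
4. evClear: (M_HOME) → mode=M_HOME action=drive_fwd
5. evStart: (M_HOME) → mode=M_NAV action=drive_fwd
6. evDetect: (M_NAV) → mode=M_HOME action=drive_stop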